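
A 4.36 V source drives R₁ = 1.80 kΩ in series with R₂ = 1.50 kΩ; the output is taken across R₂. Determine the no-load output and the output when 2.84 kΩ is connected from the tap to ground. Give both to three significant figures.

Open-circuit: V = 4.36 × 1.50/(1.80 + 1.50) = 1.98 V.
With the load, R₂ becomes R₂‖R_L = 0.9816 kΩ, so V = 4.36 × 0.9816/2.782 = 1.54 V.

Unloaded: 1.98 V; loaded: 1.54 V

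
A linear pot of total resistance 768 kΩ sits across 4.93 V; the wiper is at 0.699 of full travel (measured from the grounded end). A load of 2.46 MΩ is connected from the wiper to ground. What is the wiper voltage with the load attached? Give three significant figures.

The wiper splits the pot into (1−α)R = 231.2 kΩ above and αR = 536.8 kΩ below.
Lower section ‖ load = 440.7 kΩ.
V_wiper = 4.93 × 440.7/(231.2 + 440.7) = 3.23 V.

V ≈ 3.23 V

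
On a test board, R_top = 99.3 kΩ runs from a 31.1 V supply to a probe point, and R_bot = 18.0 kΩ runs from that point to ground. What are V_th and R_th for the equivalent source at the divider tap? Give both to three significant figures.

V_th = 4.77 V, R_th = 15.2 kΩ

V_th is the open-circuit tap voltage: 31.1 × 18.0/(99.3 + 18.0) = 4.77 V.
With the supply zeroed, R_top and R_bot appear in parallel from the tap: R_th = R_top‖R_bot = (99.3 × 18.0)/117.3 = 15.2 kΩ.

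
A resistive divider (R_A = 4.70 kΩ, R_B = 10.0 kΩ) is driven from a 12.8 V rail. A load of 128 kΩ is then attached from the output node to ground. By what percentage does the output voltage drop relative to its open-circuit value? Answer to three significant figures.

2.44 %

The divider's output (Thévenin) resistance is R_A‖R_B = 3.197 kΩ.
Fractional drop under load = R_th/(R_th + R_L) = 3.197 / (3.197 + 128) = 0.02437.
So the output falls by 2.44 %.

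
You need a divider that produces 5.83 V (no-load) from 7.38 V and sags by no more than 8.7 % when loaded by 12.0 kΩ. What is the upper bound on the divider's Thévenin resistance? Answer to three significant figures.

Loading drop = R_th/(R_th + R_L) ≤ 0.0870, so R_th ≤ R_L · ε/(1−ε) = 12.0 kΩ × 0.0870/0.9130 = 1.14 kΩ.
(Any R1, R2 with R2/(R1+R2) = 0.790 and R1‖R2 ≤ 1.14 kΩ will meet the spec.)

R_th ≤ 1.14 kΩ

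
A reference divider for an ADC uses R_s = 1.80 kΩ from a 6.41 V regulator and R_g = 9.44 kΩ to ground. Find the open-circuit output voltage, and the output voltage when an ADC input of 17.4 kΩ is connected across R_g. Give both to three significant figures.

Open-circuit: V = 6.41 × 9.44/(1.80 + 9.44) = 5.38 V.
With the load, R_g becomes R_g‖R_L = 6.120 kΩ, so V = 6.41 × 6.120/7.920 = 4.95 V.

Unloaded: 5.38 V; loaded: 4.95 V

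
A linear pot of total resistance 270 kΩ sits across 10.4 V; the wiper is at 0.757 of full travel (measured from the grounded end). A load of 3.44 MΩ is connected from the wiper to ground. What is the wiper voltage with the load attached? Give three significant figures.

V ≈ 7.76 V

The wiper splits the pot into (1−α)R = 65.61 kΩ above and αR = 204.4 kΩ below.
Lower section ‖ load = 192.9 kΩ.
V_wiper = 10.4 × 192.9/(65.61 + 192.9) = 7.76 V.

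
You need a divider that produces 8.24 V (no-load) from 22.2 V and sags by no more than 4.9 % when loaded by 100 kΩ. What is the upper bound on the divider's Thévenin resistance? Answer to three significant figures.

Loading drop = R_th/(R_th + R_L) ≤ 0.0490, so R_th ≤ R_L · ε/(1−ε) = 100 kΩ × 0.0490/0.9510 = 5.15 kΩ.

R_th ≤ 5.15 kΩ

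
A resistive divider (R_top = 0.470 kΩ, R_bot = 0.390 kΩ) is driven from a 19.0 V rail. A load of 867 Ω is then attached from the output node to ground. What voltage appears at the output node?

V_out ≈ 6.92 V

The load sits in parallel with R_bot: R_bot‖R_L = (390 × 867) / (390 + 867) = 269.0 Ω.
V_out = 19.0 × 269.0 / (470 + 269.0) = 19.0 × 269.0/739.0 = 6.92 V.
(Unloaded it would have been 8.62 V.)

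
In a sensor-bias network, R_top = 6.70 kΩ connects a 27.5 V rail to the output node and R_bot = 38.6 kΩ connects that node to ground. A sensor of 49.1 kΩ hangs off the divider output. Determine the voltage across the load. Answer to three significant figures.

The load sits in parallel with R_bot: R_bot‖R_L = (38.6 × 49.1) / (38.6 + 49.1) = 21.61 kΩ.
V_out = 27.5 × 21.61 / (6.70 + 21.61) = 27.5 × 21.61/28.31 = 21.0 V.
(Unloaded it would have been 23.4 V.)

V_out ≈ 21.0 V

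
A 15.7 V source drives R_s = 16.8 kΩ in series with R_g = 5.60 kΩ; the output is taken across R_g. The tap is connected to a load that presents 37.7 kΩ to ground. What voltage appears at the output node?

The load sits in parallel with R_g: R_g‖R_L = (5.60 × 37.7) / (5.60 + 37.7) = 4.876 kΩ.
V_out = 15.7 × 4.876 / (16.8 + 4.876) = 15.7 × 4.876/21.68 = 3.53 V.
(Unloaded it would have been 3.92 V.)

V_out ≈ 3.53 V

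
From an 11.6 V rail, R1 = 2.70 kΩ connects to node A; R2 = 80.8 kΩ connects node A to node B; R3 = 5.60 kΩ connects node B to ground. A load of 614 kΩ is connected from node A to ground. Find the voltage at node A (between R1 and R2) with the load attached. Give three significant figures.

Below node A the series string R2+R3 = 86.40 kΩ sits in parallel with the 614 kΩ load: 75.74 kΩ.
V_A = 11.6 × 75.74/(2.70 + 75.74) = 11.2 V.

V ≈ 11.2 V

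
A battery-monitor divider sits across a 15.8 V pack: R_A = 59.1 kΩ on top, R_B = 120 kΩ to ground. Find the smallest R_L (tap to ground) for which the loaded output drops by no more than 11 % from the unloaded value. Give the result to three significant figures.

Output resistance R_th = R_A‖R_B = (59.1 × 120)/179.1 = 39.60 kΩ.
The fractional drop is R_th/(R_th + R_L); requiring this ≤ 0.110 gives R_L ≥ R_th(1/0.110 − 1) = 39.60 × 8.091 = 320 kΩ.

R_L(min) ≈ 320 kΩ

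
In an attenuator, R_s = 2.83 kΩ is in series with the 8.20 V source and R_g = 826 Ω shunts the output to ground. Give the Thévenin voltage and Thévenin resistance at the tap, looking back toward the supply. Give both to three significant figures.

V_th is the open-circuit tap voltage: 8.20 × 826/(2830 + 826) = 1.85 V.
With the supply zeroed, R_s and R_g appear in parallel from the tap: R_th = R_s‖R_g = (2830 × 826)/3656 = 639 Ω.

V_th = 1.85 V, R_th = 639 Ω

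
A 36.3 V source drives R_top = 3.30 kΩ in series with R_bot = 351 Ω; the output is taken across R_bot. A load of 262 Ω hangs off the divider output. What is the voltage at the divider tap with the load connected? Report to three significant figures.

The load sits in parallel with R_bot: R_bot‖R_L = (351 × 262) / (351 + 262) = 150.0 Ω.
V_out = 36.3 × 150.0 / (3300 + 150.0) = 36.3 × 150.0/3450 = 1.58 V.

V_out ≈ 1.58 V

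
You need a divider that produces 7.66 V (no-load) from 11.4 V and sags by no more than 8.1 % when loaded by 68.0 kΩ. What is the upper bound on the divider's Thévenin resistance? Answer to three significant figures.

R_th ≤ 5.99 kΩ

Loading drop = R_th/(R_th + R_L) ≤ 0.0810, so R_th ≤ R_L · ε/(1−ε) = 68.0 kΩ × 0.0810/0.9190 = 5.99 kΩ.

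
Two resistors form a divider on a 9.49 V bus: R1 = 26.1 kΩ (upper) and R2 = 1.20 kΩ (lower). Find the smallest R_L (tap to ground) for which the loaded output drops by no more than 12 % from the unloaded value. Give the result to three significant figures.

Output resistance R_th = R1‖R2 = (26.1 × 1.20)/27.30 = 1.147 kΩ.
The fractional drop is R_th/(R_th + R_L); requiring this ≤ 0.120 gives R_L ≥ R_th(1/0.120 − 1) = 1.147 × 7.333 = 8.41 kΩ.

R_L(min) ≈ 8.41 kΩ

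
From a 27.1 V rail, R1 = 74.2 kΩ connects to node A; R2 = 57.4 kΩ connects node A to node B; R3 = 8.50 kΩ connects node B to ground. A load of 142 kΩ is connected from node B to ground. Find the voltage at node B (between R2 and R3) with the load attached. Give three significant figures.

At node B, R3 is in parallel with the load: R3‖R_L = 8.020 kΩ.
Below node A the resistance is R2 + (R3‖R_L) = 65.42 kΩ, so V_A = 27.1 × 65.42/139.6 = 12.70 V.
Then V_B = V_A × (R3‖R_L)/(R2 + R3‖R_L) = 12.70 × 8.020/65.42 = 1.56 V.

V ≈ 1.56 V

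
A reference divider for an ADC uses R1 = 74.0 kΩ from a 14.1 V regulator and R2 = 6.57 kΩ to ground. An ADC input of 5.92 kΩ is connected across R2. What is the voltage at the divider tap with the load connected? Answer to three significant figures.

The load sits in parallel with R2: R2‖R_L = (6.57 × 5.92) / (6.57 + 5.92) = 3.114 kΩ.
V_out = 14.1 × 3.114 / (74.0 + 3.114) = 14.1 × 3.114/77.11 = 0.569 V.

V_out ≈ 0.569 V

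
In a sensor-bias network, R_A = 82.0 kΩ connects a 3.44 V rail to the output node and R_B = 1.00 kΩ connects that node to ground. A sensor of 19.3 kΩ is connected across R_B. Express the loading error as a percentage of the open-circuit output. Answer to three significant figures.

The divider's output (Thévenin) resistance is R_A‖R_B = 0.9880 kΩ.
Fractional drop under load = R_th/(R_th + R_L) = 0.9880 / (0.9880 + 19.3) = 0.04870.
So the output falls by 4.87 %.

4.87 %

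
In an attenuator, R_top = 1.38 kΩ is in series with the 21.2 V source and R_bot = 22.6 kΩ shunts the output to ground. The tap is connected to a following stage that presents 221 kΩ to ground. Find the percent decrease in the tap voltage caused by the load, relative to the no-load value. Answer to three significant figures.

The divider's output (Thévenin) resistance is R_top‖R_bot = 1.301 kΩ.
Fractional drop under load = R_th/(R_th + R_L) = 1.301 / (1.301 + 221) = 0.005851.
So the output falls by 0.585 %.

0.585 %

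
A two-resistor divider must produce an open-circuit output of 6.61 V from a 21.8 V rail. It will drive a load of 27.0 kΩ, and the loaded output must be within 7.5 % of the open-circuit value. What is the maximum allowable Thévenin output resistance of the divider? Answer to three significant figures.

R_th ≤ 2.19 kΩ

Loading drop = R_th/(R_th + R_L) ≤ 0.0750, so R_th ≤ R_L · ε/(1−ε) = 27.0 kΩ × 0.0750/0.9250 = 2.19 kΩ.
(Any R1, R2 with R2/(R1+R2) = 0.303 and R1‖R2 ≤ 2.19 kΩ will meet the spec.)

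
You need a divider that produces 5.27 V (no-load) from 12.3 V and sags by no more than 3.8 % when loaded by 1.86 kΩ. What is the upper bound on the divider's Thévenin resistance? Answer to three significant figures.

R_th ≤ 73.5 Ω

Loading drop = R_th/(R_th + R_L) ≤ 0.0380, so R_th ≤ R_L · ε/(1−ε) = 1.86 kΩ × 0.0380/0.9620 = 73.5 Ω.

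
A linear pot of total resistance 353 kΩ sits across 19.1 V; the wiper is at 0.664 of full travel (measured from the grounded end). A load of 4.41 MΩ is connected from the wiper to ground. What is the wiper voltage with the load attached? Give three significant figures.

The wiper splits the pot into (1−α)R = 118.6 kΩ above and αR = 234.4 kΩ below.
Lower section ‖ load = 222.6 kΩ.
V_wiper = 19.1 × 222.6/(118.6 + 222.6) = 12.5 V.

V ≈ 12.5 V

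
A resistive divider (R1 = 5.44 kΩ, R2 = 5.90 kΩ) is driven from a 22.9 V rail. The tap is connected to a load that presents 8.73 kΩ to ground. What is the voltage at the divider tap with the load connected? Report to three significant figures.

V_out ≈ 9.00 V

The load sits in parallel with R2: R2‖R_L = (5.90 × 8.73) / (5.90 + 8.73) = 3.521 kΩ.
V_out = 22.9 × 3.521 / (5.44 + 3.521) = 22.9 × 3.521/8.961 = 9.00 V.
(Unloaded it would have been 11.9 V.)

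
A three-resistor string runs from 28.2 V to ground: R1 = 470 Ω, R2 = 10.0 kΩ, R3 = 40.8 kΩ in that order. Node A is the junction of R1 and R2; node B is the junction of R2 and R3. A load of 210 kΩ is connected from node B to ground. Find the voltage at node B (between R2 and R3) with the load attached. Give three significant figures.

V ≈ 21.6 V

At node B, R3 is in parallel with the load: R3‖R_L = 34160 Ω.
Below node A the resistance is R2 + (R3‖R_L) = 44160 Ω, so V_A = 28.2 × 44160/44630 = 27.90 V.
Then V_B = V_A × (R3‖R_L)/(R2 + R3‖R_L) = 27.90 × 34160/44160 = 21.6 V.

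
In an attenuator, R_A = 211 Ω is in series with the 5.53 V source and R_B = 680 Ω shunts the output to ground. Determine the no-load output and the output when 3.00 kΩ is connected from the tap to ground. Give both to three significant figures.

Open-circuit: V = 5.53 × 680/(211 + 680) = 4.22 V.
With the load, R_B becomes R_B‖R_L = 554.3 Ω, so V = 5.53 × 554.3/765.3 = 4.01 V.

Unloaded: 4.22 V; loaded: 4.01 V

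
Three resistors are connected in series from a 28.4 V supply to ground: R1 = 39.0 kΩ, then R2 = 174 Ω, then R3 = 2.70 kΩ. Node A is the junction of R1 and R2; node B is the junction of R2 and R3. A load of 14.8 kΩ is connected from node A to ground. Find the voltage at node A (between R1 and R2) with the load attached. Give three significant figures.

V ≈ 1.65 V

Below node A the series string R2+R3 = 2874 Ω sits in parallel with the 14800 Ω load: 2407 Ω.
V_A = 28.4 × 2407/(39000 + 2407) = 1.65 V.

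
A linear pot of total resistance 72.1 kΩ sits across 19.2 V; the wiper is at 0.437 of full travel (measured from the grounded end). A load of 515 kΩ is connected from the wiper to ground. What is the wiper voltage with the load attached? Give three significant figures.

The wiper splits the pot into (1−α)R = 40.59 kΩ above and αR = 31.51 kΩ below.
Lower section ‖ load = 29.69 kΩ.
V_wiper = 19.2 × 29.69/(40.59 + 29.69) = 8.11 V.

V ≈ 8.11 V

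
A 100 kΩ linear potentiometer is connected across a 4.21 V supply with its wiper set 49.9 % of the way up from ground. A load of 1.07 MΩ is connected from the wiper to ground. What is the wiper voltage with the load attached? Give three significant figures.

The wiper splits the pot into (1−α)R = 50.10 kΩ above and αR = 49.90 kΩ below.
Lower section ‖ load = 47.68 kΩ.
V_wiper = 4.21 × 47.68/(50.10 + 47.68) = 2.05 V.

V ≈ 2.05 V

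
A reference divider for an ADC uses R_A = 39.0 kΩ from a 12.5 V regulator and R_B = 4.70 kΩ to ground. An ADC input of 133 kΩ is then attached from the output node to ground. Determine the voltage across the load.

V_out ≈ 1.30 V

The load sits in parallel with R_B: R_B‖R_L = (4.70 × 133) / (4.70 + 133) = 4.540 kΩ.
V_out = 12.5 × 4.540 / (39.0 + 4.540) = 12.5 × 4.540/43.54 = 1.30 V.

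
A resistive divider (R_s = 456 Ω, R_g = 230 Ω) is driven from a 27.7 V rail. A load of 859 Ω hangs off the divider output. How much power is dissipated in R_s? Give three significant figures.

Total resistance from the source is R_s + (R_g‖R_L) = 637.4 Ω, so I = 27.7/637.4 Ω = 43.46 mA.
P = I²·R_s = (43.46 mA)² × 456 Ω = 861 mW.

P ≈ 861 mW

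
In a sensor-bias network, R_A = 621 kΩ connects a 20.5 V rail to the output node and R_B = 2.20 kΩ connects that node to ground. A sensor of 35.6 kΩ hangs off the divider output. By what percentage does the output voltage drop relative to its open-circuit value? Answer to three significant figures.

5.80 %

The divider's output (Thévenin) resistance is R_A‖R_B = 2.192 kΩ.
Fractional drop under load = R_th/(R_th + R_L) = 2.192 / (2.192 + 35.6) = 0.05801.
So the output falls by 5.80 %.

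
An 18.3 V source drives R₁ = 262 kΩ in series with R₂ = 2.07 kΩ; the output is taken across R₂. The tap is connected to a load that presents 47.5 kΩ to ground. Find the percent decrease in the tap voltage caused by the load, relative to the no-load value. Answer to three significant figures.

The divider's output (Thévenin) resistance is R₁‖R₂ = 2.054 kΩ.
Fractional drop under load = R_th/(R_th + R_L) = 2.054 / (2.054 + 47.5) = 0.04145.
So the output falls by 4.14 %.

4.14 %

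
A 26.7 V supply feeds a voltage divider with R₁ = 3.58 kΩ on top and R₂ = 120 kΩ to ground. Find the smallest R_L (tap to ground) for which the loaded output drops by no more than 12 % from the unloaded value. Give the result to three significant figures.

R_L(min) ≈ 25.5 kΩ

Output resistance R_th = R₁‖R₂ = (3.58 × 120)/123.6 = 3.476 kΩ.
The fractional drop is R_th/(R_th + R_L); requiring this ≤ 0.120 gives R_L ≥ R_th(1/0.120 − 1) = 3.476 × 7.333 = 25.5 kΩ.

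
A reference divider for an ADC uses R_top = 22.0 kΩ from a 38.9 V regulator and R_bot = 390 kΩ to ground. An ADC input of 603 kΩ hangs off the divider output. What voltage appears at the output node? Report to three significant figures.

V_out ≈ 35.6 V

The load sits in parallel with R_bot: R_bot‖R_L = (390 × 603) / (390 + 603) = 236.8 kΩ.
V_out = 38.9 × 236.8 / (22.0 + 236.8) = 38.9 × 236.8/258.8 = 35.6 V.
(Unloaded it would have been 36.8 V.)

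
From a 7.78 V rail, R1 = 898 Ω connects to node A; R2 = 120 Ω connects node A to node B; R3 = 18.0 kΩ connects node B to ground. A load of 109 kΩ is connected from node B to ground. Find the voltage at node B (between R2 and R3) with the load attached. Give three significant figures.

At node B, R3 is in parallel with the load: R3‖R_L = 15450 Ω.
Below node A the resistance is R2 + (R3‖R_L) = 15570 Ω, so V_A = 7.78 × 15570/16470 = 7.356 V.
Then V_B = V_A × (R3‖R_L)/(R2 + R3‖R_L) = 7.356 × 15450/15570 = 7.30 V.

V ≈ 7.30 V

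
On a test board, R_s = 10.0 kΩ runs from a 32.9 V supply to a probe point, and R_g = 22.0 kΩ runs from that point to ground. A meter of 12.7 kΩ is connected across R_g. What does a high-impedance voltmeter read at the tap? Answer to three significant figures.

The load sits in parallel with R_g: R_g‖R_L = (22.0 × 12.7) / (22.0 + 12.7) = 8.052 kΩ.
V_out = 32.9 × 8.052 / (10.0 + 8.052) = 32.9 × 8.052/18.05 = 14.7 V.

V_out ≈ 14.7 V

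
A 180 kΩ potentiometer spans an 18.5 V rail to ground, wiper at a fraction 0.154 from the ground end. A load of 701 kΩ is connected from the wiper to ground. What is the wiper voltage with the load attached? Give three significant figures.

V ≈ 2.76 V

The wiper splits the pot into (1−α)R = 152.3 kΩ above and αR = 27.72 kΩ below.
Lower section ‖ load = 26.67 kΩ.
V_wiper = 18.5 × 26.67/(152.3 + 26.67) = 2.76 V.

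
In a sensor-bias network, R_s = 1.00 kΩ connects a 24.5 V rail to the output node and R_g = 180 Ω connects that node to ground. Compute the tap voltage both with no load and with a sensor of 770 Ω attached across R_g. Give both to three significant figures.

Open-circuit: V = 24.5 × 180/(1000 + 180) = 3.74 V.
With the load, R_g becomes R_g‖R_L = 145.9 Ω, so V = 24.5 × 145.9/1146 = 3.12 V.

Unloaded: 3.74 V; loaded: 3.12 V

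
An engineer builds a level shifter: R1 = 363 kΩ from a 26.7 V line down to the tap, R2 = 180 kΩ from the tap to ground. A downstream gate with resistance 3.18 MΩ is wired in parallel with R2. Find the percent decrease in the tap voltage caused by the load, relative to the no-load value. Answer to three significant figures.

3.65 %

The divider's output (Thévenin) resistance is R1‖R2 = 120.3 kΩ.
Fractional drop under load = R_th/(R_th + R_L) = 120.3 / (120.3 + 3180) = 0.03646.
So the output falls by 3.65 %.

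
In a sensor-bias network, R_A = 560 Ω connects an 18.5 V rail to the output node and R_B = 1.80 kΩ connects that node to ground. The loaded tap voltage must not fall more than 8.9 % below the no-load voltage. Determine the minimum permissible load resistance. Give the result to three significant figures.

Output resistance R_th = R_A‖R_B = (560 × 1800)/2360 = 427.1 Ω.
The fractional drop is R_th/(R_th + R_L); requiring this ≤ 0.0890 gives R_L ≥ R_th(1/0.0890 − 1) = 427.1 × 10.24 = 4.37 kΩ.

R_L(min) ≈ 4.37 kΩ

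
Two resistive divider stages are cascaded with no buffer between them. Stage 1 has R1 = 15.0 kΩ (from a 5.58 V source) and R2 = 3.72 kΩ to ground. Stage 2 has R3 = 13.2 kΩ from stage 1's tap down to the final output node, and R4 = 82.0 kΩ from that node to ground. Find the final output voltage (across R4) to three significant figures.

V_out ≈ 0.926 V

Stage 2 presents R3+R4 = 95.20 kΩ as a load on stage 1's tap.
Stage 1's lower leg becomes R2‖(R3+R4) = 3.580 kΩ, so V_mid = 5.58 × 3.580/18.58 = 1.075 V.
Stage 2 is itself unloaded: V_out = V_mid × R4/(R3+R4) = 1.075 × 82.0/95.20 = 0.926 V.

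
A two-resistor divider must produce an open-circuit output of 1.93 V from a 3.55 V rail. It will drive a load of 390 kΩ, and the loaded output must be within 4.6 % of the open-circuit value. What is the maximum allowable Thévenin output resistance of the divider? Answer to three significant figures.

R_th ≤ 18.8 kΩ

Loading drop = R_th/(R_th + R_L) ≤ 0.0460, so R_th ≤ R_L · ε/(1−ε) = 390 kΩ × 0.0460/0.9540 = 18.8 kΩ.
(Any R1, R2 with R2/(R1+R2) = 0.544 and R1‖R2 ≤ 18.8 kΩ will meet the spec.)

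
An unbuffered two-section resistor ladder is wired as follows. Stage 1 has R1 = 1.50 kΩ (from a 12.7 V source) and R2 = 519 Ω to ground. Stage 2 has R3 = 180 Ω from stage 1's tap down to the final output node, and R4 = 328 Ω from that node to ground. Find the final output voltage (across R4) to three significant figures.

Stage 2 presents R3+R4 = 508.0 Ω as a load on stage 1's tap.
Stage 1's lower leg becomes R2‖(R3+R4) = 256.7 Ω, so V_mid = 12.7 × 256.7/1757 = 1.856 V.
Stage 2 is itself unloaded: V_out = V_mid × R4/(R3+R4) = 1.856 × 328/508.0 = 1.20 V.

V_out ≈ 1.20 V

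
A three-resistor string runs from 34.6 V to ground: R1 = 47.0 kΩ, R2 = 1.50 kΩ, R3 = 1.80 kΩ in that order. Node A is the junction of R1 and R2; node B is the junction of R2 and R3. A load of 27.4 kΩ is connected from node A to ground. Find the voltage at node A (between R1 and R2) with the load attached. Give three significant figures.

V ≈ 2.04 V

Below node A the series string R2+R3 = 3.300 kΩ sits in parallel with the 27.4 kΩ load: 2.945 kΩ.
V_A = 34.6 × 2.945/(47.0 + 2.945) = 2.04 V.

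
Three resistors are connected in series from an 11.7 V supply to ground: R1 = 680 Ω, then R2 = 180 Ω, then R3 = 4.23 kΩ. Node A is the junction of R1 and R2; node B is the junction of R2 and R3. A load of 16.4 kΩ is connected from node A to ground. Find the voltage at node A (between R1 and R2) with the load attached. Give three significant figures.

V ≈ 9.79 V

Below node A the series string R2+R3 = 4410 Ω sits in parallel with the 16400 Ω load: 3475 Ω.
V_A = 11.7 × 3475/(680 + 3475) = 9.79 V.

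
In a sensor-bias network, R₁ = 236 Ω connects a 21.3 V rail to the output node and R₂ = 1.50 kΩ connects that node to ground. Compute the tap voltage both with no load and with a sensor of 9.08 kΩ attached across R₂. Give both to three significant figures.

Open-circuit: V = 21.3 × 1500/(236 + 1500) = 18.4 V.
With the load, R₂ becomes R₂‖R_L = 1287 Ω, so V = 21.3 × 1287/1523 = 18.0 V.

Unloaded: 18.4 V; loaded: 18.0 V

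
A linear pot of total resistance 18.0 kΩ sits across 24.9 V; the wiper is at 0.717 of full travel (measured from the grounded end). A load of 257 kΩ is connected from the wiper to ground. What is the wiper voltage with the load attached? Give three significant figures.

The wiper splits the pot into (1−α)R = 5.094 kΩ above and αR = 12.91 kΩ below.
Lower section ‖ load = 12.29 kΩ.
V_wiper = 24.9 × 12.29/(5.094 + 12.29) = 17.6 V.

V ≈ 17.6 V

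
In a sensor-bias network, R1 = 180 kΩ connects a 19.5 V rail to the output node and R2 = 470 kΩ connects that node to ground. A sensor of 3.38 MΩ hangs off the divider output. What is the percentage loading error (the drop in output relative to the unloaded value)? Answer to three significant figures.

3.71 %

The divider's output (Thévenin) resistance is R1‖R2 = 130.2 kΩ.
Fractional drop under load = R_th/(R_th + R_L) = 130.2 / (130.2 + 3380) = 0.03708.
So the output falls by 3.71 %.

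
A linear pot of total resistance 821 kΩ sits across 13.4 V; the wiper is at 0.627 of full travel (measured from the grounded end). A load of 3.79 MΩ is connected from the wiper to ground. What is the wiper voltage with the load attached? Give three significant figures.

The wiper splits the pot into (1−α)R = 306.2 kΩ above and αR = 514.8 kΩ below.
Lower section ‖ load = 453.2 kΩ.
V_wiper = 13.4 × 453.2/(306.2 + 453.2) = 8.00 V.

V ≈ 8.00 V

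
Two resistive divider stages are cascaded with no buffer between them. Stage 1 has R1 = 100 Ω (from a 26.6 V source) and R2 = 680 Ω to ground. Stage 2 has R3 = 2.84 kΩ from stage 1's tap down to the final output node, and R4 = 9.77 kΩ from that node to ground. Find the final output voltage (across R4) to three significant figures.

Stage 2 presents R3+R4 = 12610 Ω as a load on stage 1's tap.
Stage 1's lower leg becomes R2‖(R3+R4) = 645.2 Ω, so V_mid = 26.6 × 645.2/745.2 = 23.03 V.
Stage 2 is itself unloaded: V_out = V_mid × R4/(R3+R4) = 23.03 × 9770/12610 = 17.8 V.

V_out ≈ 17.8 V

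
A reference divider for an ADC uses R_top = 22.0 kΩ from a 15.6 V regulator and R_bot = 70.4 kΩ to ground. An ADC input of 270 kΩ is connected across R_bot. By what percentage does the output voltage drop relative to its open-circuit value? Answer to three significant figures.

5.85 %

The divider's output (Thévenin) resistance is R_top‖R_bot = 16.76 kΩ.
Fractional drop under load = R_th/(R_th + R_L) = 16.76 / (16.76 + 270) = 0.05845.
So the output falls by 5.85 %.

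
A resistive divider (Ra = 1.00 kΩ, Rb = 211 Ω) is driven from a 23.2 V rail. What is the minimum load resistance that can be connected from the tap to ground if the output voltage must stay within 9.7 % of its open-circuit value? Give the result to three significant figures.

Output resistance R_th = Ra‖Rb = (1000 × 211)/1211 = 174.2 Ω.
The fractional drop is R_th/(R_th + R_L); requiring this ≤ 0.0970 gives R_L ≥ R_th(1/0.0970 − 1) = 174.2 × 9.309 = 1.62 kΩ.

R_L(min) ≈ 1.62 kΩ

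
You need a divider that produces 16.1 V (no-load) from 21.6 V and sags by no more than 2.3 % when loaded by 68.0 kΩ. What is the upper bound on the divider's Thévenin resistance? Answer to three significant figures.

Loading drop = R_th/(R_th + R_L) ≤ 0.0230, so R_th ≤ R_L · ε/(1−ε) = 68.0 kΩ × 0.0230/0.9770 = 1.60 kΩ.
(Any R1, R2 with R2/(R1+R2) = 0.745 and R1‖R2 ≤ 1.60 kΩ will meet the spec.)

R_th ≤ 1.60 kΩ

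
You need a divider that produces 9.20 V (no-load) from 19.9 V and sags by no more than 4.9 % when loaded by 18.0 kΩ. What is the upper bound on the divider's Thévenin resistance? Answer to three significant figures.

R_th ≤ 927 Ω

Loading drop = R_th/(R_th + R_L) ≤ 0.0490, so R_th ≤ R_L · ε/(1−ε) = 18.0 kΩ × 0.0490/0.9510 = 927 Ω.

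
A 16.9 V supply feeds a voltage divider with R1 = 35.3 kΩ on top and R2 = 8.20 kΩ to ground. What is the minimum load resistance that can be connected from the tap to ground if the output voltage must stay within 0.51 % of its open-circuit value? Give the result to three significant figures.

Output resistance R_th = R1‖R2 = (35.3 × 8.20)/43.50 = 6.654 kΩ.
The fractional drop is R_th/(R_th + R_L); requiring this ≤ 0.00510 gives R_L ≥ R_th(1/0.00510 − 1) = 6.654 × 195.1 = 1.30 MΩ.

R_L(min) ≈ 1.30 MΩ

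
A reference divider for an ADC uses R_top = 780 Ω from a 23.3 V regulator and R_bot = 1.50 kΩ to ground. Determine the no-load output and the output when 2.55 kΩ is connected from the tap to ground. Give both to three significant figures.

Open-circuit: V = 23.3 × 1500/(780 + 1500) = 15.3 V.
With the load, R_bot becomes R_bot‖R_L = 944.4 Ω, so V = 23.3 × 944.4/1724 = 12.8 V.

Unloaded: 15.3 V; loaded: 12.8 V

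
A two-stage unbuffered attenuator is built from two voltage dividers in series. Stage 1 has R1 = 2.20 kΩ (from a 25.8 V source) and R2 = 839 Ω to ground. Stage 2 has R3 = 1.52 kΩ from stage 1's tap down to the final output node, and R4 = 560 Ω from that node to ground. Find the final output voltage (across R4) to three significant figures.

Stage 2 presents R3+R4 = 2080 Ω as a load on stage 1's tap.
Stage 1's lower leg becomes R2‖(R3+R4) = 597.8 Ω, so V_mid = 25.8 × 597.8/2798 = 5.513 V.
Stage 2 is itself unloaded: V_out = V_mid × R4/(R3+R4) = 5.513 × 560/2080 = 1.48 V.

V_out ≈ 1.48 V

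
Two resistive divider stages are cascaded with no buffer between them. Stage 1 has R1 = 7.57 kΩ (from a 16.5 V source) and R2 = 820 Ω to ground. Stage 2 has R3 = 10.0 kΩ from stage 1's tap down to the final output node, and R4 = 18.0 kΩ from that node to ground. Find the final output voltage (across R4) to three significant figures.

V_out ≈ 1.01 V

Stage 2 presents R3+R4 = 28000 Ω as a load on stage 1's tap.
Stage 1's lower leg becomes R2‖(R3+R4) = 796.7 Ω, so V_mid = 16.5 × 796.7/8367 = 1.571 V.
Stage 2 is itself unloaded: V_out = V_mid × R4/(R3+R4) = 1.571 × 18000/28000 = 1.01 V.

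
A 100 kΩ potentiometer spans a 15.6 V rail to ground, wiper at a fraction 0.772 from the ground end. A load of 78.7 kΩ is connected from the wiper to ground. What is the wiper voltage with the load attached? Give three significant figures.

V ≈ 9.84 V

The wiper splits the pot into (1−α)R = 22.80 kΩ above and αR = 77.20 kΩ below.
Lower section ‖ load = 38.97 kΩ.
V_wiper = 15.6 × 38.97/(22.80 + 38.97) = 9.84 V.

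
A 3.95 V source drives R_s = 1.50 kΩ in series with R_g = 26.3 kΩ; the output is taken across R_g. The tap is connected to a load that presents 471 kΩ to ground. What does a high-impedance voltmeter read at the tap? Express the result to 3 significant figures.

The load sits in parallel with R_g: R_g‖R_L = (26.3 × 471) / (26.3 + 471) = 24.91 kΩ.
V_out = 3.95 × 24.91 / (1.50 + 24.91) = 3.95 × 24.91/26.41 = 3.73 V.

V_out ≈ 3.73 V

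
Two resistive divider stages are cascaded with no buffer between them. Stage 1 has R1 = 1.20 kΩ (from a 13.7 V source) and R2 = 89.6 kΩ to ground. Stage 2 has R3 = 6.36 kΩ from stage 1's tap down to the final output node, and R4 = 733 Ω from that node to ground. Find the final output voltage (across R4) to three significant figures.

V_out ≈ 1.20 V

Stage 2 presents R3+R4 = 7093 Ω as a load on stage 1's tap.
Stage 1's lower leg becomes R2‖(R3+R4) = 6573 Ω, so V_mid = 13.7 × 6573/7773 = 11.58 V.
Stage 2 is itself unloaded: V_out = V_mid × R4/(R3+R4) = 11.58 × 733/7093 = 1.20 V.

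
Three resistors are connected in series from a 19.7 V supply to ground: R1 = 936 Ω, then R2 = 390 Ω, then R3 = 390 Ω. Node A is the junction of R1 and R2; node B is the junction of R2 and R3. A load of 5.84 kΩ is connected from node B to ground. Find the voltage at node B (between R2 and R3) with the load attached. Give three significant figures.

V ≈ 4.26 V

At node B, R3 is in parallel with the load: R3‖R_L = 365.6 Ω.
Below node A the resistance is R2 + (R3‖R_L) = 755.6 Ω, so V_A = 19.7 × 755.6/1692 = 8.799 V.
Then V_B = V_A × (R3‖R_L)/(R2 + R3‖R_L) = 8.799 × 365.6/755.6 = 4.26 V.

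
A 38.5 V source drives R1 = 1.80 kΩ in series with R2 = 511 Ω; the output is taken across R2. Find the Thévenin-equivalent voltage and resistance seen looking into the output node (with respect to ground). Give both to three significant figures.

V_th = 8.51 V, R_th = 398 Ω

V_th is the open-circuit tap voltage: 38.5 × 511/(1800 + 511) = 8.51 V.
With the supply zeroed, R1 and R2 appear in parallel from the tap: R_th = R1‖R2 = (1800 × 511)/2311 = 398 Ω.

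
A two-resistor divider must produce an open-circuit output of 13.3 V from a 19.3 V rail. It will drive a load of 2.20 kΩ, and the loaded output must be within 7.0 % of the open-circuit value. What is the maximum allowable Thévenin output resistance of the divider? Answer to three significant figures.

R_th ≤ 166 Ω

Loading drop = R_th/(R_th + R_L) ≤ 0.0700, so R_th ≤ R_L · ε/(1−ε) = 2.20 kΩ × 0.0700/0.9300 = 166 Ω.
(Any R1, R2 with R2/(R1+R2) = 0.689 and R1‖R2 ≤ 166 Ω will meet the spec.)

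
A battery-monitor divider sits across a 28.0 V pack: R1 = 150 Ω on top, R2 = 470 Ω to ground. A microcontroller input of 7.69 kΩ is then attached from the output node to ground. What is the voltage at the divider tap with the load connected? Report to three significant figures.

V_out ≈ 20.9 V

The load sits in parallel with R2: R2‖R_L = (470 × 7690) / (470 + 7690) = 442.9 Ω.
V_out = 28.0 × 442.9 / (150 + 442.9) = 28.0 × 442.9/592.9 = 20.9 V.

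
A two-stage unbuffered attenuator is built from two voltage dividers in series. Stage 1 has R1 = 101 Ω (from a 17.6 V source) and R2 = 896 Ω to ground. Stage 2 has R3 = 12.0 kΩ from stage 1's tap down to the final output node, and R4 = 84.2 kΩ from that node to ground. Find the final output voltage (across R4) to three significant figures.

V_out ≈ 13.8 V

Stage 2 presents R3+R4 = 96200 Ω as a load on stage 1's tap.
Stage 1's lower leg becomes R2‖(R3+R4) = 887.7 Ω, so V_mid = 17.6 × 887.7/988.7 = 15.80 V.
Stage 2 is itself unloaded: V_out = V_mid × R4/(R3+R4) = 15.80 × 84200/96200 = 13.8 V.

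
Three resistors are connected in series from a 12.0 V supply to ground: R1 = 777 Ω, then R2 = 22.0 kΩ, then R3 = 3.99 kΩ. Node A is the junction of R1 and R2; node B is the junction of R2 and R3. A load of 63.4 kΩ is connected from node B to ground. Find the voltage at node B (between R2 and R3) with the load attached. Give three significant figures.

V ≈ 1.70 V

At node B, R3 is in parallel with the load: R3‖R_L = 3754 Ω.
Below node A the resistance is R2 + (R3‖R_L) = 25750 Ω, so V_A = 12.0 × 25750/26530 = 11.65 V.
Then V_B = V_A × (R3‖R_L)/(R2 + R3‖R_L) = 11.65 × 3754/25750 = 1.70 V.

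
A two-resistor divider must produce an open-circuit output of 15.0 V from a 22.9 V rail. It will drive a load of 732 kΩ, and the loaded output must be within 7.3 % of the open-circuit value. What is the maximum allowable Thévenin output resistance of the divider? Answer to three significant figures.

R_th ≤ 57.6 kΩ

Loading drop = R_th/(R_th + R_L) ≤ 0.0730, so R_th ≤ R_L · ε/(1−ε) = 732 kΩ × 0.0730/0.9270 = 57.6 kΩ.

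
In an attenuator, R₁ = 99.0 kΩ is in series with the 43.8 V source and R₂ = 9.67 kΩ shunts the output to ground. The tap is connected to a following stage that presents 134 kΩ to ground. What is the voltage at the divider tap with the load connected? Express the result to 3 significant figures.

The load sits in parallel with R₂: R₂‖R_L = (9.67 × 134) / (9.67 + 134) = 9.019 kΩ.
V_out = 43.8 × 9.019 / (99.0 + 9.019) = 43.8 × 9.019/108.0 = 3.66 V.
(Unloaded it would have been 3.90 V.)

V_out ≈ 3.66 V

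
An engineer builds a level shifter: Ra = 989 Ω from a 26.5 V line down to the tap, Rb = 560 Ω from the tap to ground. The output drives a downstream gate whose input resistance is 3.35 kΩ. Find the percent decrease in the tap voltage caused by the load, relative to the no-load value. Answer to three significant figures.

9.64 %

The divider's output (Thévenin) resistance is Ra‖Rb = 357.5 Ω.
Fractional drop under load = R_th/(R_th + R_L) = 357.5 / (357.5 + 3350) = 0.09644.
So the output falls by 9.64 %.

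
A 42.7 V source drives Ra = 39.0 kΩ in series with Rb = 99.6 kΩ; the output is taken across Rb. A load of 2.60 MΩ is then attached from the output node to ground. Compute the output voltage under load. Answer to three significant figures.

V_out ≈ 30.4 V

The load sits in parallel with Rb: Rb‖R_L = (99.6 × 2600) / (99.6 + 2600) = 95.93 kΩ.
V_out = 42.7 × 95.93 / (39.0 + 95.93) = 42.7 × 95.93/134.9 = 30.4 V.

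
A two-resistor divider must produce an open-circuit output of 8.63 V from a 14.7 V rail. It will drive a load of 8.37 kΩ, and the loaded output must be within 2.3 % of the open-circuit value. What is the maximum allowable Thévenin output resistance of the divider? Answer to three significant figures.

R_th ≤ 197 Ω

Loading drop = R_th/(R_th + R_L) ≤ 0.0230, so R_th ≤ R_L · ε/(1−ε) = 8.37 kΩ × 0.0230/0.9770 = 197 Ω.
(Any R1, R2 with R2/(R1+R2) = 0.587 and R1‖R2 ≤ 197 Ω will meet the spec.)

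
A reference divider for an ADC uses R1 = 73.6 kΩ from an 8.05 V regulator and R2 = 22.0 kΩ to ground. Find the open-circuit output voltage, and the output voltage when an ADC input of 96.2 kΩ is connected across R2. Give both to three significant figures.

Unloaded: 1.85 V; loaded: 1.58 V

Open-circuit: V = 8.05 × 22.0/(73.6 + 22.0) = 1.85 V.
With the load, R2 becomes R2‖R_L = 17.91 kΩ, so V = 8.05 × 17.91/91.51 = 1.58 V.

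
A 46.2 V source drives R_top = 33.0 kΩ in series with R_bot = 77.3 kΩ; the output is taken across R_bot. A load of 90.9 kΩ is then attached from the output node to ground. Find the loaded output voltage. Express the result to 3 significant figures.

The load sits in parallel with R_bot: R_bot‖R_L = (77.3 × 90.9) / (77.3 + 90.9) = 41.78 kΩ.
V_out = 46.2 × 41.78 / (33.0 + 41.78) = 46.2 × 41.78/74.78 = 25.8 V.
(Unloaded it would have been 32.4 V.)

V_out ≈ 25.8 V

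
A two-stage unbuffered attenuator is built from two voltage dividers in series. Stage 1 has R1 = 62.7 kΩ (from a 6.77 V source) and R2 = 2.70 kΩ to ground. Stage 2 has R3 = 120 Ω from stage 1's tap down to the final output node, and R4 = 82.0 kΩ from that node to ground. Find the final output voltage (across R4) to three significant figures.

V_out ≈ 0.271 V

Stage 2 presents R3+R4 = 82120 Ω as a load on stage 1's tap.
Stage 1's lower leg becomes R2‖(R3+R4) = 2614 Ω, so V_mid = 6.77 × 2614/65310 = 0.2710 V.
Stage 2 is itself unloaded: V_out = V_mid × R4/(R3+R4) = 0.2710 × 82000/82120 = 0.271 V.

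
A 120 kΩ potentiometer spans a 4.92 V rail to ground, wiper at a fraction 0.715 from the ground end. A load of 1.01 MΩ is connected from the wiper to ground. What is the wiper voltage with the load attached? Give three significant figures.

The wiper splits the pot into (1−α)R = 34.20 kΩ above and αR = 85.80 kΩ below.
Lower section ‖ load = 79.08 kΩ.
V_wiper = 4.92 × 79.08/(34.20 + 79.08) = 3.43 V.

V ≈ 3.43 V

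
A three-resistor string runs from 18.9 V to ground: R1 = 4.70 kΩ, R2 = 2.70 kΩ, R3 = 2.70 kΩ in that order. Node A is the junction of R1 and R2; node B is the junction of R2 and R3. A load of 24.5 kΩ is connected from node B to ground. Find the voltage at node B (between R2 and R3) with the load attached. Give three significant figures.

At node B, R3 is in parallel with the load: R3‖R_L = 2.432 kΩ.
Below node A the resistance is R2 + (R3‖R_L) = 5.132 kΩ, so V_A = 18.9 × 5.132/9.832 = 9.865 V.
Then V_B = V_A × (R3‖R_L)/(R2 + R3‖R_L) = 9.865 × 2.432/5.132 = 4.67 V.

V ≈ 4.67 V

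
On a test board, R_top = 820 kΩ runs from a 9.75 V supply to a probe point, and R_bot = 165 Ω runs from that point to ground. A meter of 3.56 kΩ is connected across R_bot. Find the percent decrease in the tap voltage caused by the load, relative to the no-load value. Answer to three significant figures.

The divider's output (Thévenin) resistance is R_top‖R_bot = 165.0 Ω.
Fractional drop under load = R_th/(R_th + R_L) = 165.0 / (165.0 + 3560) = 0.04429.
So the output falls by 4.43 %.

4.43 %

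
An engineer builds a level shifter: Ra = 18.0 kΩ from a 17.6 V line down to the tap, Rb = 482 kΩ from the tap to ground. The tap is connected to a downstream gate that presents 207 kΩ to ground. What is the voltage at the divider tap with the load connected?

The load sits in parallel with Rb: Rb‖R_L = (482 × 207) / (482 + 207) = 144.8 kΩ.
V_out = 17.6 × 144.8 / (18.0 + 144.8) = 17.6 × 144.8/162.8 = 15.7 V.

V_out ≈ 15.7 V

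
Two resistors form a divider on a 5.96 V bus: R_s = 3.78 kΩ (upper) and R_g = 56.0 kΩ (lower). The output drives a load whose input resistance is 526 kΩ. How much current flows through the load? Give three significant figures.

R_g‖R_L = 50.61 kΩ; V_out = 5.96 × 50.61/54.39 = 5.546 V.
I_L = V_out / R_L = 5.546 / 526 kΩ = 0.0105 mA.

I_L ≈ 0.0105 mA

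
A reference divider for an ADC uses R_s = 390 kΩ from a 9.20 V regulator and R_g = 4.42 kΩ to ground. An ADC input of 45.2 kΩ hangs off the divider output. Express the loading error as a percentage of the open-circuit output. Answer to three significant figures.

8.82 %

The divider's output (Thévenin) resistance is R_s‖R_g = 4.370 kΩ.
Fractional drop under load = R_th/(R_th + R_L) = 4.370 / (4.370 + 45.2) = 0.08817.
So the output falls by 8.82 %.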